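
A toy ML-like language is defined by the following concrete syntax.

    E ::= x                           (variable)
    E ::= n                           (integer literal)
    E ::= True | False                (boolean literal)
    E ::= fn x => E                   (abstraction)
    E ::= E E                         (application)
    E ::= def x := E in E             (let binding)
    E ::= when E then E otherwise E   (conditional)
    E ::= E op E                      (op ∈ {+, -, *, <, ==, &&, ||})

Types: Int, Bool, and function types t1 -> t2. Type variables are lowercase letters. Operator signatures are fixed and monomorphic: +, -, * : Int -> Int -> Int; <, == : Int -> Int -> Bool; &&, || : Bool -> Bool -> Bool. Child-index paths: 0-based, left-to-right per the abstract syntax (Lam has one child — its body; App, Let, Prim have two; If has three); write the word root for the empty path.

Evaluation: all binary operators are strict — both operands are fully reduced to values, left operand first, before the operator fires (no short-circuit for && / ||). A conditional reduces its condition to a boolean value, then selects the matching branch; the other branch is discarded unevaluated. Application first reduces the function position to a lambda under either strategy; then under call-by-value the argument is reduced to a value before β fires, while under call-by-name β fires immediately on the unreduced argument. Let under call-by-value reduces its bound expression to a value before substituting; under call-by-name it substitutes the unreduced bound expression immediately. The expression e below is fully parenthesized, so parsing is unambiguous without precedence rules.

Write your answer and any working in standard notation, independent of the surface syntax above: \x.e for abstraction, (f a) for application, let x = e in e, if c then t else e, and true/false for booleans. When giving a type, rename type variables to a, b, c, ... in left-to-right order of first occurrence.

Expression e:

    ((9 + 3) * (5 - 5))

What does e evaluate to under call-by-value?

Answer: 0

Working:
step 0: ((9 + 3) * (5 - 5))
step 1: [delta@0] (12 * (5 - 5))
step 2: [delta@1] (12 * 0)
step 3: [delta@root] 0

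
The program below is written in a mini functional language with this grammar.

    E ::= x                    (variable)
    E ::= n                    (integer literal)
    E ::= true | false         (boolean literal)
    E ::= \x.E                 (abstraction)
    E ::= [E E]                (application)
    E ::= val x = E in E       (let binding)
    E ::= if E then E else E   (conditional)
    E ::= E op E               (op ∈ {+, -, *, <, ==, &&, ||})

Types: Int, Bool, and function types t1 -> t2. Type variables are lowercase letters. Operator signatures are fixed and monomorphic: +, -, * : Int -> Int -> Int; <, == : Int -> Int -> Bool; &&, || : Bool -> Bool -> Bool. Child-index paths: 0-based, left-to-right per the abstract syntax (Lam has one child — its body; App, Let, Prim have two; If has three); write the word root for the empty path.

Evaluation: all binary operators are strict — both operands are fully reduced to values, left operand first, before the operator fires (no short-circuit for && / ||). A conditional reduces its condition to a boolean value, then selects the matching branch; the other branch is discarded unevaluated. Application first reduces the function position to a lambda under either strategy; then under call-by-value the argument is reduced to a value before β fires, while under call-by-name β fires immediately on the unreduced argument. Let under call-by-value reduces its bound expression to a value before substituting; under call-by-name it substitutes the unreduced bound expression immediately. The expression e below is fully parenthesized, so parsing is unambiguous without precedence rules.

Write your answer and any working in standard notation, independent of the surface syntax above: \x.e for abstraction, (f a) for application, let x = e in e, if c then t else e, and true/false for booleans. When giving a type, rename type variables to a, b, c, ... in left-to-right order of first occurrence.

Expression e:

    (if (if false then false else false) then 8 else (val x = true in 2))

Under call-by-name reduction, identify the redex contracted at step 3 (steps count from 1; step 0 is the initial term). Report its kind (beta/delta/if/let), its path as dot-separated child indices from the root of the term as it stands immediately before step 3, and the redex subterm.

Working:
step 0: (if (if false then false else false) then 8 else (let x = true in 2))
step 1: [if@0] (if false then 8 else (let x = true in 2))
step 2: [if@root] (let x = true in 2)
step 3: [let@root] 2

Answer: let at root : (let x = true in 2)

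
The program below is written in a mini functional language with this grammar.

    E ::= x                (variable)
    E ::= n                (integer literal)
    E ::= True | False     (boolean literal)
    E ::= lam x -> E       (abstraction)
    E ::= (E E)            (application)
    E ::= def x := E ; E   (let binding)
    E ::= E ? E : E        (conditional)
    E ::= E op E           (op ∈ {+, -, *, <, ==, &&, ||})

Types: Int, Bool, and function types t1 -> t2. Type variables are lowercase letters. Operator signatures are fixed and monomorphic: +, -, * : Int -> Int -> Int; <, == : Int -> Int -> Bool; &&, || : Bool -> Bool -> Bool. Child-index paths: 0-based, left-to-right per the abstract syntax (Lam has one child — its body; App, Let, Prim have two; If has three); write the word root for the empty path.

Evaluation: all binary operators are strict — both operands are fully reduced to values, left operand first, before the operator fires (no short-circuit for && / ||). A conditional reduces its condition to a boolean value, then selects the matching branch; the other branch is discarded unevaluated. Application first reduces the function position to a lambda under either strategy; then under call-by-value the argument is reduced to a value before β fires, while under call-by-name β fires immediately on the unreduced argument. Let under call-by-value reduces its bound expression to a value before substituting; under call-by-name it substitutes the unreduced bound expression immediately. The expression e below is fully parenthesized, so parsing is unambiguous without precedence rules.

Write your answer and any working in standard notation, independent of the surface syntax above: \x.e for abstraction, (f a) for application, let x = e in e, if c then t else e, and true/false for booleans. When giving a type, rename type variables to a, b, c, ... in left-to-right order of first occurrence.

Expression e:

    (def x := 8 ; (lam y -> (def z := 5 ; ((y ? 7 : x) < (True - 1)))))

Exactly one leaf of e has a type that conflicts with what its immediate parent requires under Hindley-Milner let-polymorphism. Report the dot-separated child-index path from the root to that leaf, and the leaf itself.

Derivation:
let x : Int
let z : Int
y : a
  unify a ~ Bool
x : Int
  unify Int ~ Int
  unify Int ~ Int
  unify Bool ~ Int
  FAIL: mismatch Bool ~ Int

Answer: 1.0.1.1.0 : true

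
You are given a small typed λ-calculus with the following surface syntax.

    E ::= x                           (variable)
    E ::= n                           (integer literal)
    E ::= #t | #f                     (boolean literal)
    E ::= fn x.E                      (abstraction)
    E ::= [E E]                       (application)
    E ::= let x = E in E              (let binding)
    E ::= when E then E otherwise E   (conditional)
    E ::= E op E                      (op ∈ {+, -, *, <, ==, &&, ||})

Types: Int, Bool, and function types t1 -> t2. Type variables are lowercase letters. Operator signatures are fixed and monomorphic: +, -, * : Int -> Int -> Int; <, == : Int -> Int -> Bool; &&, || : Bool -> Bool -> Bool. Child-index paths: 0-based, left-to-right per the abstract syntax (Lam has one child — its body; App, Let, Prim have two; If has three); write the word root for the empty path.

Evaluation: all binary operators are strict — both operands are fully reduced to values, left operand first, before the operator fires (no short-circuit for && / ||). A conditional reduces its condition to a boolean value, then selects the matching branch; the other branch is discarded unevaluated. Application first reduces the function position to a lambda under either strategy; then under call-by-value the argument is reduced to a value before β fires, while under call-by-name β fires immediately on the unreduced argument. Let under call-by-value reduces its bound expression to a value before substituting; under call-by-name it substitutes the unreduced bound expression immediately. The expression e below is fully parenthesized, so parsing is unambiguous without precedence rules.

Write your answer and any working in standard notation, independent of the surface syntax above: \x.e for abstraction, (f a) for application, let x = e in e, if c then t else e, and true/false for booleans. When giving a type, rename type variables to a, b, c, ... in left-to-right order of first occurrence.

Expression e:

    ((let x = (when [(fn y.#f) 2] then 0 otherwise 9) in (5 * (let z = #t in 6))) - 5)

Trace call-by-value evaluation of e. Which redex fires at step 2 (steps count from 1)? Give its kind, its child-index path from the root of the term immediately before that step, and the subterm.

Answer: if at 0.0 : (if false then 0 else 9)

Derivation:
step 0: ((let x = (if ((\y.false) 2) then 0 else 9) in (5 * (let z = true in 6))) - 5)
step 1: [beta@0.0.0] ((let x = (if false then 0 else 9) in (5 * (let z = true in 6))) - 5)
step 2: [if@0.0] ((let x = 9 in (5 * (let z = true in 6))) - 5)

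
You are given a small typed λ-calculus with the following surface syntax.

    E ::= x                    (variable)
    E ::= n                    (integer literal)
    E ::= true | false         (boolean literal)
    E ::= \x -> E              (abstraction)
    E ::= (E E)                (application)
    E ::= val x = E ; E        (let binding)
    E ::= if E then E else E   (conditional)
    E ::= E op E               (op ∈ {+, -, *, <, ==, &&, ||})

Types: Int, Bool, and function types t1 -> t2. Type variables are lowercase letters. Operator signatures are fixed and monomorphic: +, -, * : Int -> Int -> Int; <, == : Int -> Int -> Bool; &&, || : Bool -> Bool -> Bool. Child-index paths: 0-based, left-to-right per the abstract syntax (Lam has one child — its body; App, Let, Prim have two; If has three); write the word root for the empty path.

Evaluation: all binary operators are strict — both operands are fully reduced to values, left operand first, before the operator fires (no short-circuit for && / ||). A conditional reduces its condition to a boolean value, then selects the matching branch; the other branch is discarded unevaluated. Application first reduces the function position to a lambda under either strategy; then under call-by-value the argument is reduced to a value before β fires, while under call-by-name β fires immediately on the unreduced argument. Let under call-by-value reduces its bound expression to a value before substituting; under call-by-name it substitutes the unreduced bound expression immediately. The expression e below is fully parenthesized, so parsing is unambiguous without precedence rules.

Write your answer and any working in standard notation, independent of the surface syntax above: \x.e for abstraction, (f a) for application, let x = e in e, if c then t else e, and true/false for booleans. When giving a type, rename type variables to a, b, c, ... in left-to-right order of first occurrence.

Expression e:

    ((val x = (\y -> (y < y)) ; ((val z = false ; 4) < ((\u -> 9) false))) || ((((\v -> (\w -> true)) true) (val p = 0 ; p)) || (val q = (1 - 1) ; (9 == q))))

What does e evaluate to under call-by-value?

Trace:
step 0: ((let x = (\y.(y < y)) in ((let z = false in 4) < ((\u.9) false))) || ((((\v.(\w.true)) true) (let p = 0 in p)) || (let q = (1 - 1) in (9 == q))))
step 1: [let@0] (((let z = false in 4) < ((\u.9) false)) || ((((\v.(\w.true)) true) (let p = 0 in p)) || (let q = (1 - 1) in (9 == q))))
step 2: [let@0.0] ((4 < ((\u.9) false)) || ((((\v.(\w.true)) true) (let p = 0 in p)) || (let q = (1 - 1) in (9 == q))))
step 3: [beta@0.1] ((4 < 9) || ((((\v.(\w.true)) true) (let p = 0 in p)) || (let q = (1 - 1) in (9 == q))))
step 4: [delta@0] (true || ((((\v.(\w.true)) true) (let p = 0 in p)) || (let q = (1 - 1) in (9 == q))))
step 5: [beta@1.0.0] (true || (((\w.true) (let p = 0 in p)) || (let q = (1 - 1) in (9 == q))))
step 6: [let@1.0.1] (true || (((\w.true) 0) || (let q = (1 - 1) in (9 == q))))
step 7: [beta@1.0] (true || (true || (let q = (1 - 1) in (9 == q))))
step 8: [delta@1.1.0] (true || (true || (let q = 0 in (9 == q))))
step 9: [let@1.1] (true || (true || (9 == 0)))
step 10: [delta@1.1] (true || (true || false))
step 11: [delta@1] (true || true)
step 12: [delta@root] true

Answer: true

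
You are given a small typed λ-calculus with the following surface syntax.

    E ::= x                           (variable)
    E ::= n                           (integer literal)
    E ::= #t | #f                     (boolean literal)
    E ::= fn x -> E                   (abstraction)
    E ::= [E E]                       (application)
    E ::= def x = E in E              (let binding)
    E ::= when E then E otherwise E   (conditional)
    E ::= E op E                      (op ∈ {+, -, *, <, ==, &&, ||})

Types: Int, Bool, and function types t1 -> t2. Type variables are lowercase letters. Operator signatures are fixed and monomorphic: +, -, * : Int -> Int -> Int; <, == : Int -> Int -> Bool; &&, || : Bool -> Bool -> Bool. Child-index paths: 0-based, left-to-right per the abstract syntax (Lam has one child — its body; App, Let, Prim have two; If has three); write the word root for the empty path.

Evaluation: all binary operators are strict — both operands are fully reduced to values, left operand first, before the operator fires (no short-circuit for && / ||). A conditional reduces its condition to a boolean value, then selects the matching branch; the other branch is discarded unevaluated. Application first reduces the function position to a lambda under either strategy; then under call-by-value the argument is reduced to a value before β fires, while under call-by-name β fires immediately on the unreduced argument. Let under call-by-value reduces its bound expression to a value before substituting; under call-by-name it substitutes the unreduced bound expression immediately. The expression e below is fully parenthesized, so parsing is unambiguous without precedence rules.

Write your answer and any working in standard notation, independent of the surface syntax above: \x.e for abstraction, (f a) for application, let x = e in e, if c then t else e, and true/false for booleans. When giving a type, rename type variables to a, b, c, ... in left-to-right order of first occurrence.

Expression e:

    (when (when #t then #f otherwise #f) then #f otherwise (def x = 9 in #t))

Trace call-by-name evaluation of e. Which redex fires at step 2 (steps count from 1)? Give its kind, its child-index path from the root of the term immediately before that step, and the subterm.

Derivation:
step 0: (if (if true then false else false) then false else (let x = 9 in true))
step 1: [if@0] (if false then false else (let x = 9 in true))
step 2: [if@root] (let x = 9 in true)

Answer: if at root : (if false then false else (let x = 9 in true))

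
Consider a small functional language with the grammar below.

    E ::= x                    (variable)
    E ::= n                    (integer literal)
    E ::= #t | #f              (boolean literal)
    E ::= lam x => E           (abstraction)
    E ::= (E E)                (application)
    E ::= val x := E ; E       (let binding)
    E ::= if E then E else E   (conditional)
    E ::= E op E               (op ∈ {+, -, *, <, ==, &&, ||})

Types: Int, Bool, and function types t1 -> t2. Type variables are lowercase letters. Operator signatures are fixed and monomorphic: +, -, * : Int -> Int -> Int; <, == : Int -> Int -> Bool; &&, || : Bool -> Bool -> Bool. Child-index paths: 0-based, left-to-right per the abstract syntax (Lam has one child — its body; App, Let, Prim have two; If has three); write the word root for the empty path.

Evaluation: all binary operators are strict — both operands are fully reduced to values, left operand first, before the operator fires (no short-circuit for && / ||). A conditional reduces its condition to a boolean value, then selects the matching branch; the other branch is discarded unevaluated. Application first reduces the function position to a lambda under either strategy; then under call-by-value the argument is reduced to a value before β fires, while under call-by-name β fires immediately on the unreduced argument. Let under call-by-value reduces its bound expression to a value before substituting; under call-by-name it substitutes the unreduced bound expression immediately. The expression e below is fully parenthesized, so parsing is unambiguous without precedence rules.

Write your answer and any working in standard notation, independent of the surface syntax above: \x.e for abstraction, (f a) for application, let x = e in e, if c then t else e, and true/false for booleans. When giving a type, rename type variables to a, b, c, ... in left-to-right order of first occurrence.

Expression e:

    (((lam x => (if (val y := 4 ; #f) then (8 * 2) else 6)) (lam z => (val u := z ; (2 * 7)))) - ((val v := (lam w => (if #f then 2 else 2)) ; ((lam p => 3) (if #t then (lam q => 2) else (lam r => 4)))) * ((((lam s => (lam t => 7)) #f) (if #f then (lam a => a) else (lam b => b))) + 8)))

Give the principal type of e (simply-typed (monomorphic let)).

Working:
let y : Int
  unify Bool ~ Bool
  unify Int ~ Int
  unify Int ~ Int
  unify Int ~ Int
\x._ : a -> Int
z : b
let u : b
  unify Int ~ Int
  unify Int ~ Int
\z._ : b -> Int
  unify a -> Int ~ (b -> Int) -> c
  unify a ~ b -> Int
  unify Int ~ c
_ _ : Int
  unify Int ~ Int
  unify Bool ~ Bool
  unify Int ~ Int
\w._ : d -> Int
let v : d -> Int
\p._ : e -> Int
  unify Bool ~ Bool
\q._ : f -> Int
\r._ : g -> Int
  unify f -> Int ~ g -> Int
  unify f ~ g
  unify Int ~ Int
  unify e -> Int ~ (g -> Int) -> h
  unify e ~ g -> Int
  unify Int ~ h
_ _ : Int
  unify Int ~ Int
\t._ : j -> Int
\s._ : i -> j -> Int
  unify i -> j -> Int ~ Bool -> k
  unify i ~ Bool
  unify j -> Int ~ k
_ _ : j -> Int
  unify Bool ~ Bool
a : l
\a._ : l -> l
b : m
\b._ : m -> m
  unify l -> l ~ m -> m
  unify l ~ m
  unify m ~ m
  unify j -> Int ~ (m -> m) -> n
  unify j ~ m -> m
  unify Int ~ n
_ _ : Int
  unify Int ~ Int
  unify Int ~ Int
  unify Int ~ Int
  unify Int ~ Int

Answer: Int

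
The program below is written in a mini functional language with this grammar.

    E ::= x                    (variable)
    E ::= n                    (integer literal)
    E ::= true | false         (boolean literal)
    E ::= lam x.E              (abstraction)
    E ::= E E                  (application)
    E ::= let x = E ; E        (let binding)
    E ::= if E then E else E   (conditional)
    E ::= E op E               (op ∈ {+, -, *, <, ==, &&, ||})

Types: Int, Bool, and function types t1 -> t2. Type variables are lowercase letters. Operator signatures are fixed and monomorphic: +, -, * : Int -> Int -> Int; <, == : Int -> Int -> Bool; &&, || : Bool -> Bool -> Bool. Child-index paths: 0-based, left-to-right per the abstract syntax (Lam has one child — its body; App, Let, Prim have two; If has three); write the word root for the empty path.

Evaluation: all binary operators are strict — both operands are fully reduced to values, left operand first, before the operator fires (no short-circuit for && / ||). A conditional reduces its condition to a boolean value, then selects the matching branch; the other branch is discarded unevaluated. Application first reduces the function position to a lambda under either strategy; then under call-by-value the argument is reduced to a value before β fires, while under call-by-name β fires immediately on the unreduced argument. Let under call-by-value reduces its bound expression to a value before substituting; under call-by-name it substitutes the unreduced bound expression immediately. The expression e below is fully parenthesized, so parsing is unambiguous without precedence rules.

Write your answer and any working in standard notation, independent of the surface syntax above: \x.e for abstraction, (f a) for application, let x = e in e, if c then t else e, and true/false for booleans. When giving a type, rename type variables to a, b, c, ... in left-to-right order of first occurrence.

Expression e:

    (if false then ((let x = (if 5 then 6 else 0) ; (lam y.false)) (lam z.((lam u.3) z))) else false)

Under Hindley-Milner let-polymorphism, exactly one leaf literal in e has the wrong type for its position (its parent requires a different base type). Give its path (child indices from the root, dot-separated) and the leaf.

Answer: 1.0.0.0 : 5

Derivation:
  unify Bool ~ Bool
  unify Int ~ Bool
  FAIL: mismatch Int ~ Bool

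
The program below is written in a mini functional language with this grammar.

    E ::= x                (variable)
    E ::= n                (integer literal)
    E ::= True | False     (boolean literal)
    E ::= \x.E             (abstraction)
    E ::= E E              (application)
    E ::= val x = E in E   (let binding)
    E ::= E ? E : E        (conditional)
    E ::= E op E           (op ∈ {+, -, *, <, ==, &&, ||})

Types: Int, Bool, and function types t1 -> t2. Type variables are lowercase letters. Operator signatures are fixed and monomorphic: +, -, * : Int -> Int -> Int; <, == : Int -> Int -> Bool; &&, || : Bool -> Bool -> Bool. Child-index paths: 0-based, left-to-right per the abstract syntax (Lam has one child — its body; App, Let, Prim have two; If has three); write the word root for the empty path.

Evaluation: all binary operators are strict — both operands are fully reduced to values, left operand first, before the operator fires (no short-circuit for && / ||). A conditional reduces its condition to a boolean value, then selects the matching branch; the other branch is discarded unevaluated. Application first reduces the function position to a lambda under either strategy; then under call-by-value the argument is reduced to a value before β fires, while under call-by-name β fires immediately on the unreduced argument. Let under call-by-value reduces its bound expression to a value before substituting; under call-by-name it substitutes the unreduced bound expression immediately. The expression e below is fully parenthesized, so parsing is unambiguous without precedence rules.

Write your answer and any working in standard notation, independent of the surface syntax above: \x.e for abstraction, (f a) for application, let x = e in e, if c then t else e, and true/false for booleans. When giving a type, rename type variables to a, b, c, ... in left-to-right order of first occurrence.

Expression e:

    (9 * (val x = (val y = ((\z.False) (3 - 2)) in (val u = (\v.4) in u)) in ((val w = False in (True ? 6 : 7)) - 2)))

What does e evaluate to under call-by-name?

Answer: 36

Working:
step 0: (9 * (let x = (let y = ((\z.false) (3 - 2)) in (let u = (\v.4) in u)) in ((let w = false in (if true then 6 else 7)) - 2)))
step 1: [let@1] (9 * ((let w = false in (if true then 6 else 7)) - 2))
step 2: [let@1.0] (9 * ((if true then 6 else 7) - 2))
step 3: [if@1.0] (9 * (6 - 2))
step 4: [delta@1] (9 * 4)
step 5: [delta@root] 36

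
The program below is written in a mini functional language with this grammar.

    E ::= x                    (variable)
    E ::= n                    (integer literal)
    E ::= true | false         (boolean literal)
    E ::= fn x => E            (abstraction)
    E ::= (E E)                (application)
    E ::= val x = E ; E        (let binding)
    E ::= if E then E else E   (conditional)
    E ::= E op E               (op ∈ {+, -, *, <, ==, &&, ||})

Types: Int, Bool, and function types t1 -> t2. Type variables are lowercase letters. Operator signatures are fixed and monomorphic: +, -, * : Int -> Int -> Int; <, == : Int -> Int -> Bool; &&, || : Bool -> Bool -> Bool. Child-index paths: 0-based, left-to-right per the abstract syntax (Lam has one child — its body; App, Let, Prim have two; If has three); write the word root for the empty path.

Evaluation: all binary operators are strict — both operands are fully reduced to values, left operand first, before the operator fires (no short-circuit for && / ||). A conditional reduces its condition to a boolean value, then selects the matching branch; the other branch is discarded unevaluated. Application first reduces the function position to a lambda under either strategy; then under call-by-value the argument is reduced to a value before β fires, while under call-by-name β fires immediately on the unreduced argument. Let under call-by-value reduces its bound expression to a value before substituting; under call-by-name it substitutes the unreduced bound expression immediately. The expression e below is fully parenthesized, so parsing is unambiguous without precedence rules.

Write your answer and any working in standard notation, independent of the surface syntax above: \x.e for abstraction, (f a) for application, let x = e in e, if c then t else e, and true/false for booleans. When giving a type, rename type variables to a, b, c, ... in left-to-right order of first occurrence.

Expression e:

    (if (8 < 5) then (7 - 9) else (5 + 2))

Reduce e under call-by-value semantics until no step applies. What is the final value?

Answer: 7

Derivation:
step 0: (if (8 < 5) then (7 - 9) else (5 + 2))
step 1: [delta@0] (if false then (7 - 9) else (5 + 2))
step 2: [if@root] (5 + 2)
step 3: [delta@root] 7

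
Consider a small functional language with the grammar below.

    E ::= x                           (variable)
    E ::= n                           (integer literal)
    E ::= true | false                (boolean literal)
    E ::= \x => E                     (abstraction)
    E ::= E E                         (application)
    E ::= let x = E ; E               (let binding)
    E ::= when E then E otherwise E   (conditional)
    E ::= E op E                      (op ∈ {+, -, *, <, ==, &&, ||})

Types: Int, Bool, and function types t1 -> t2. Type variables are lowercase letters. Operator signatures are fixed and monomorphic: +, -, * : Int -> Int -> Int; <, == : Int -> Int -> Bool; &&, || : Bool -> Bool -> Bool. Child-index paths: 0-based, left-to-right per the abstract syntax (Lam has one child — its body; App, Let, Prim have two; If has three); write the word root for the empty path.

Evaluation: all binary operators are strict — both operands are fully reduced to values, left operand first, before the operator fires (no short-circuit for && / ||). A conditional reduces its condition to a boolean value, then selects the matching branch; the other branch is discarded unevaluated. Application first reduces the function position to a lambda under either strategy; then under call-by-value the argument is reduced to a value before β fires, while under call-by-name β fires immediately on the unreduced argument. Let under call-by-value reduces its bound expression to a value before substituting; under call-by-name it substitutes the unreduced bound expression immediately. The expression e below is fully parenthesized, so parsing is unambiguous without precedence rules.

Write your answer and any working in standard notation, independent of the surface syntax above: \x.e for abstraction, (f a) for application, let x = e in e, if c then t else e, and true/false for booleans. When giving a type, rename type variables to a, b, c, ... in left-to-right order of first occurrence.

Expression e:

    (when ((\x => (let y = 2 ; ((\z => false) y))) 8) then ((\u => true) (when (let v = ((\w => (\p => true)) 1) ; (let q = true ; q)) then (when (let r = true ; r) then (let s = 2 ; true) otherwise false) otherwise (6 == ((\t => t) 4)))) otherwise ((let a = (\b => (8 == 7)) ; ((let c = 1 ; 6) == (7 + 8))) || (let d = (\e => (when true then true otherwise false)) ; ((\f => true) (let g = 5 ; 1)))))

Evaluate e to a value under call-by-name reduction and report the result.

Answer: true

Trace:
step 0: (if ((\x.(let y = 2 in ((\z.false) y))) 8) then ((\u.true) (if (let v = ((\w.(\p.true)) 1) in (let q = true in q)) then (if (let r = true in r) then (let s = 2 in true) else false) else (6 == ((\t.t) 4)))) else ((let a = (\b.(8 == 7)) in ((let c = 1 in 6) == (7 + 8))) || (let d = (\e.(if true then true else false)) in ((\f.true) (let g = 5 in 1)))))
step 1: [beta@0] (if (let y = 2 in ((\z.false) y)) then ((\u.true) (if (let v = ((\w.(\p.true)) 1) in (let q = true in q)) then (if (let r = true in r) then (let s = 2 in true) else false) else (6 == ((\t.t) 4)))) else ((let a = (\b.(8 == 7)) in ((let c = 1 in 6) == (7 + 8))) || (let d = (\e.(if true then true else false)) in ((\f.true) (let g = 5 in 1)))))
step 2: [let@0] (if ((\z.false) 2) then ((\u.true) (if (let v = ((\w.(\p.true)) 1) in (let q = true in q)) then (if (let r = true in r) then (let s = 2 in true) else false) else (6 == ((\t.t) 4)))) else ((let a = (\b.(8 == 7)) in ((let c = 1 in 6) == (7 + 8))) || (let d = (\e.(if true then true else false)) in ((\f.true) (let g = 5 in 1)))))
step 3: [beta@0] (if false then ((\u.true) (if (let v = ((\w.(\p.true)) 1) in (let q = true in q)) then (if (let r = true in r) then (let s = 2 in true) else false) else (6 == ((\t.t) 4)))) else ((let a = (\b.(8 == 7)) in ((let c = 1 in 6) == (7 + 8))) || (let d = (\e.(if true then true else false)) in ((\f.true) (let g = 5 in 1)))))
step 4: [if@root] ((let a = (\b.(8 == 7)) in ((let c = 1 in 6) == (7 + 8))) || (let d = (\e.(if true then true else false)) in ((\f.true) (let g = 5 in 1))))
step 5: [let@0] (((let c = 1 in 6) == (7 + 8)) || (let d = (\e.(if true then true else false)) in ((\f.true) (let g = 5 in 1))))
step 6: [let@0.0] ((6 == (7 + 8)) || (let d = (\e.(if true then true else false)) in ((\f.true) (let g = 5 in 1))))
step 7: [delta@0.1] ((6 == 15) || (let d = (\e.(if true then true else false)) in ((\f.true) (let g = 5 in 1))))
step 8: [delta@0] (false || (let d = (\e.(if true then true else false)) in ((\f.true) (let g = 5 in 1))))
step 9: [let@1] (false || ((\f.true) (let g = 5 in 1)))
step 10: [beta@1] (false || true)
step 11: [delta@root] true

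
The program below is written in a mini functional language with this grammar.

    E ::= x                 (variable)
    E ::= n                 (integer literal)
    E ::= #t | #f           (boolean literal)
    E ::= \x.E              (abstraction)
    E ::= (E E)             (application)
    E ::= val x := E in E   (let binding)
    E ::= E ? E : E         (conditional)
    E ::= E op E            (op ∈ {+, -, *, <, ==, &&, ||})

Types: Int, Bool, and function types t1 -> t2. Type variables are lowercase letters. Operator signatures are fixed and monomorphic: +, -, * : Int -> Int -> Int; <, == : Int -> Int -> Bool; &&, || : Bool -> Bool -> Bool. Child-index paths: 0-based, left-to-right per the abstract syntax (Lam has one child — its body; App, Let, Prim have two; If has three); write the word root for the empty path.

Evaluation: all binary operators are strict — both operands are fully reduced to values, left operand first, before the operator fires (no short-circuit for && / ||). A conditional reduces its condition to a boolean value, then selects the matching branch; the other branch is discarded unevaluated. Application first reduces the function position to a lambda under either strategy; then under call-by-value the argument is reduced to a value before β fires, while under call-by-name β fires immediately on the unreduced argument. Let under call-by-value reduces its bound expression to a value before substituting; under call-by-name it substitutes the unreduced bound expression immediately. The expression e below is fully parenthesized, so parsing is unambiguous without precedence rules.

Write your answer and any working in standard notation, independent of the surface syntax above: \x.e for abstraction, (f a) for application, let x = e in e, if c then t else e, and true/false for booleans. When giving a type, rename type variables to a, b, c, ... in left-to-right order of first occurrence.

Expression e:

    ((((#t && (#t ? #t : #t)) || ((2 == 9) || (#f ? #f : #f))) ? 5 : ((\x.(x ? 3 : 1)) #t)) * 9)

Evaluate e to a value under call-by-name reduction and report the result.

Trace:
step 0: ((if ((true && (if true then true else true)) || ((2 == 9) || (if false then false else false))) then 5 else ((\x.(if x then 3 else 1)) true)) * 9)
step 1: [if@0.0.0.1] ((if ((true && true) || ((2 == 9) || (if false then false else false))) then 5 else ((\x.(if x then 3 else 1)) true)) * 9)
step 2: [delta@0.0.0] ((if (true || ((2 == 9) || (if false then false else false))) then 5 else ((\x.(if x then 3 else 1)) true)) * 9)
step 3: [delta@0.0.1.0] ((if (true || (false || (if false then false else false))) then 5 else ((\x.(if x then 3 else 1)) true)) * 9)
step 4: [if@0.0.1.1] ((if (true || (false || false)) then 5 else ((\x.(if x then 3 else 1)) true)) * 9)
step 5: [delta@0.0.1] ((if (true || false) then 5 else ((\x.(if x then 3 else 1)) true)) * 9)
step 6: [delta@0.0] ((if true then 5 else ((\x.(if x then 3 else 1)) true)) * 9)
step 7: [if@0] (5 * 9)
step 8: [delta@root] 45

Answer: 45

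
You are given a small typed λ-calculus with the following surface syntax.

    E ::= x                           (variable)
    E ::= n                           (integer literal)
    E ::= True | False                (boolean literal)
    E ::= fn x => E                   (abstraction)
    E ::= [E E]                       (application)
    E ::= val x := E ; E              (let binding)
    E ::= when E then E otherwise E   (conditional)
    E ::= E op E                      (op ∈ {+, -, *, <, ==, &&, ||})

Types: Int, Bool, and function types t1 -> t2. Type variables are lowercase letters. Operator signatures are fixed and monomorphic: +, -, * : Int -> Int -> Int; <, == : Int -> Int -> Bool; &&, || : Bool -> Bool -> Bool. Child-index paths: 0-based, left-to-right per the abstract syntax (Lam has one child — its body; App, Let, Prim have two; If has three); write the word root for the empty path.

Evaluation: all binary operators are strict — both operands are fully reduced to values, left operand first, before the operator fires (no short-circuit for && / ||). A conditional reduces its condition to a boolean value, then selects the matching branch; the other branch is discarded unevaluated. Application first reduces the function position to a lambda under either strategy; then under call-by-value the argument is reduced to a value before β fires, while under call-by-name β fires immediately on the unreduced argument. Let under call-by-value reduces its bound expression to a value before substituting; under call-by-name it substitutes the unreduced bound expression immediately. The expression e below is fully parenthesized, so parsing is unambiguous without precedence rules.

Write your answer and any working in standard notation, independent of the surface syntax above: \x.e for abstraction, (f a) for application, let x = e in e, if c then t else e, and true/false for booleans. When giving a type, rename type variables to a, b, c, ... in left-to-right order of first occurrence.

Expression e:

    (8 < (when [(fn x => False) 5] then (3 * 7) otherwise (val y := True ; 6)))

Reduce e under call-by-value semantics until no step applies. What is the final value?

Answer: false

Working:
step 0: (8 < (if ((\x.false) 5) then (3 * 7) else (let y = true in 6)))
step 1: [beta@1.0] (8 < (if false then (3 * 7) else (let y = true in 6)))
step 2: [if@1] (8 < (let y = true in 6))
step 3: [let@1] (8 < 6)
step 4: [delta@root] false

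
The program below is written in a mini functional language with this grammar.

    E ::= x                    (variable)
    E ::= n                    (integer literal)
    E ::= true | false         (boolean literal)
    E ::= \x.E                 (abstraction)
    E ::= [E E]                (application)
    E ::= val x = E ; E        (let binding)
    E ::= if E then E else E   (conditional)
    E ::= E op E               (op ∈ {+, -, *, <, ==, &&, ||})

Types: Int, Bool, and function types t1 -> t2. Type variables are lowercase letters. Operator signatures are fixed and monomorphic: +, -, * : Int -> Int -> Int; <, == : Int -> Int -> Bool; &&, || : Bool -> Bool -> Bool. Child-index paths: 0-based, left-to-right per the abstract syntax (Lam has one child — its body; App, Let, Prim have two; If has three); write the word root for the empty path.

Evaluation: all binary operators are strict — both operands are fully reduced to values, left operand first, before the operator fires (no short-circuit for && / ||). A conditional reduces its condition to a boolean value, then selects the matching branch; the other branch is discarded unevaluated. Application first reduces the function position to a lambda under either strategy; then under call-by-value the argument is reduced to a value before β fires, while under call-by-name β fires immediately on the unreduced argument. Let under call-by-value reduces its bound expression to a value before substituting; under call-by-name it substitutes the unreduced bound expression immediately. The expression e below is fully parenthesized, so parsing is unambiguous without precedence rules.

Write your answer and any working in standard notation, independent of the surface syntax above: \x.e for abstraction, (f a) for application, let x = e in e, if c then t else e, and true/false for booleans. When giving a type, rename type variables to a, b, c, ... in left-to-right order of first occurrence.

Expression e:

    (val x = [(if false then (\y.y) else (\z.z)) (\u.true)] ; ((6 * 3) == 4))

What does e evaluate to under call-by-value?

Working:
step 0: (let x = ((if false then (\y.y) else (\z.z)) (\u.true)) in ((6 * 3) == 4))
step 1: [if@0.0] (let x = ((\z.z) (\u.true)) in ((6 * 3) == 4))
step 2: [beta@0] (let x = (\u.true) in ((6 * 3) == 4))
step 3: [let@root] ((6 * 3) == 4)
step 4: [delta@0] (18 == 4)
step 5: [delta@root] false

Answer: false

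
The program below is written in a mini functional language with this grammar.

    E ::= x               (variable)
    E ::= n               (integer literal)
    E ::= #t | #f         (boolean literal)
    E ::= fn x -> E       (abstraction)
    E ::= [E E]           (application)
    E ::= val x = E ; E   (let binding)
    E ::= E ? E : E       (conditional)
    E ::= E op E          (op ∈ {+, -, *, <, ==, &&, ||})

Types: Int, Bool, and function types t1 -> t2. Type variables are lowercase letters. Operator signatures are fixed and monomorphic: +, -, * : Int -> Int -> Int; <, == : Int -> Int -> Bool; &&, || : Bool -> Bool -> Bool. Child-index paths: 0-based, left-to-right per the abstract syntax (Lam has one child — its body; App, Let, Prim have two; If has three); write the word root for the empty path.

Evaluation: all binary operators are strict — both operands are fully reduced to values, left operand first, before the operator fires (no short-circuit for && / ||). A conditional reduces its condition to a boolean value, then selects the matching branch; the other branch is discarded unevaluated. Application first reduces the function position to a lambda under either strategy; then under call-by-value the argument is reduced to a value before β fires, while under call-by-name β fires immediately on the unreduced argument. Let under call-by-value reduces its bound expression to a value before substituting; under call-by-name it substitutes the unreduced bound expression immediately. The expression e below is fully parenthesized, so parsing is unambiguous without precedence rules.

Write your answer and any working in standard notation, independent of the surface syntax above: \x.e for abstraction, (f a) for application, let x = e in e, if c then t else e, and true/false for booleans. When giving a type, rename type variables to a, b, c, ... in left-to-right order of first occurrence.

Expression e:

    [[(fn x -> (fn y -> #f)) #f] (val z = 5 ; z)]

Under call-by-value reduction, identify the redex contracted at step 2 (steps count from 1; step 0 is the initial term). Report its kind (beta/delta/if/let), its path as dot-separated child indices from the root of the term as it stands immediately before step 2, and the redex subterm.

Trace:
step 0: (((\x.(\y.false)) false) (let z = 5 in z))
step 1: [beta@0] ((\y.false) (let z = 5 in z))
step 2: [let@1] ((\y.false) 5)

Answer: let at 1 : (let z = 5 in z)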